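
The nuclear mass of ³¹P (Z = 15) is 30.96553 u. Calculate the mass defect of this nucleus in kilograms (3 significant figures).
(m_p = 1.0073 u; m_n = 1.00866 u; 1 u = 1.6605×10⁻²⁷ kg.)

4.69e-28 kg

Mass of separated nucleons = 15(1.0073) + 16(1.00866) = 15.1095 + 16.13856 = 31.24806 u
Δm = 31.24806 − 30.96553 = 0.28253 u
In SI units: 0.28253 u × 1.6605×10⁻²⁷ kg/u = 4.6914e-28 kg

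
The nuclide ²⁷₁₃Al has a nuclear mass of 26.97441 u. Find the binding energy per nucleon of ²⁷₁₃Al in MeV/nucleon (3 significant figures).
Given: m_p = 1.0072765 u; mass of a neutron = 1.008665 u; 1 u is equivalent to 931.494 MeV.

8.33 MeV/nucleon

Total constituent mass: 13 × 1.0072765 + 14 × 1.008665 = 27.2159045 u
Mass defect Δm = 27.2159045 − 26.97441 = 0.2414945 u
Converting to energy: 0.2414945 u × 931.494 MeV/u = 224.951 MeV
Dividing by A = 27 gives 8.332 MeV per nucleon.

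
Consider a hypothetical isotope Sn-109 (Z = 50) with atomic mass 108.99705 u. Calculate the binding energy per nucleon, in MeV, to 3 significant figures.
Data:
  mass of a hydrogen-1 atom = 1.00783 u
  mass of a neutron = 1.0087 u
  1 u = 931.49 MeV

7.76 MeV/nucleon

Total constituent mass: 50 × 1.00783 + 59 × 1.0087 = 109.90480 u
Δm = 109.90480 − 108.99705 = 0.90775 u
Binding energy = Δm·c² = 0.90775 × 931.49 MeV/u = 845.560 MeV
BE/A = 845.560 MeV / 109 = 7.757 MeV/nucleon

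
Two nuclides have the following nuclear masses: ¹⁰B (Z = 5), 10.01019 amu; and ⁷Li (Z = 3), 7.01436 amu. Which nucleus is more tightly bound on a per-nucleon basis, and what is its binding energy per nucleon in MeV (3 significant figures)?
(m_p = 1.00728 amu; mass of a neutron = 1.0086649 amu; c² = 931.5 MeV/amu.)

¹⁰B; 6.48 MeV/nucleon

¹⁰B: Σm = 5(1.00728) + 5(1.0086649) = 10.0797245 amu; Δm = 0.0695345 amu; E_B = 64.771 MeV; E_B/A = 6.477 MeV
⁷Li: Σm = 3(1.00728) + 4(1.0086649) = 7.0564996 amu; Δm = 0.0421396 amu; E_B = 39.253 MeV; E_B/A = 5.608 MeV
¹⁰B has the higher binding energy per nucleon, so it is the more tightly bound nucleus.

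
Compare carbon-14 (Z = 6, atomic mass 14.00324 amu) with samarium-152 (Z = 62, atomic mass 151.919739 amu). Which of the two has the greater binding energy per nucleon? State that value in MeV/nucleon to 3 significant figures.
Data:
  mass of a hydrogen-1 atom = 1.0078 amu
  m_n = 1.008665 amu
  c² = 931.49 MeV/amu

samarium-152; 8.23 MeV/nucleon

carbon-14: Σm = 6(1.0078) + 8(1.008665) = 14.116120 amu; Δm = 0.112880 amu; E_B = 105.1466 MeV; E_B/A = 7.510 MeV
samarium-152: Σm = 62(1.0078) + 90(1.008665) = 153.263450 amu; Δm = 1.343711 amu; E_B = 1251.653 MeV; E_B/A = 8.2346 MeV
samarium-152 has the higher binding energy per nucleon, so it is the more tightly bound nucleus.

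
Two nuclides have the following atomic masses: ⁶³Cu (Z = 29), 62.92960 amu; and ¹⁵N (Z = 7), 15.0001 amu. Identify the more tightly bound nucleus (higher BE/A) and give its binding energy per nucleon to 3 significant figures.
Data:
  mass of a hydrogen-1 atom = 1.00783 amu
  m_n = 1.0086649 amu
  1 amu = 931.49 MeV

⁶³Cu: Σm = 29(1.00783) + 34(1.0086649) = 63.5216766 amu; Δm = 0.5920766 amu; E_B = 551.51 MeV; E_B/A = 8.754 MeV
¹⁵N: Σm = 7(1.00783) + 8(1.0086649) = 15.1241292 amu; Δm = 0.1240292 amu; E_B = 115.53 MeV; E_B/A = 7.702 MeV
⁶³Cu has the higher binding energy per nucleon, so it is the more tightly bound nucleus.

⁶³Cu; 8.75 MeV/nucleon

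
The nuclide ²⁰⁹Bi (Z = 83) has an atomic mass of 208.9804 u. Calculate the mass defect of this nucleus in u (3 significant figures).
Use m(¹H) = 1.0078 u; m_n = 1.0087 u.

With 83 protons and 126 neutrons (A = 209):
Mass of separated nucleons = 83(1.0078) + 126(1.0087) = 83.6474 + 127.0962 = 210.7436 u
Δm = 210.7436 − 208.9804 = 1.7632 u

1.76 u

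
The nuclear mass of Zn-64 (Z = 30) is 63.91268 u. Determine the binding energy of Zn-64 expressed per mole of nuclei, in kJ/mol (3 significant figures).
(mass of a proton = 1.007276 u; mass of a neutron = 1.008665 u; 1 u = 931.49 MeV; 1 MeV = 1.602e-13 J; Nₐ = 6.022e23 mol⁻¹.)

With 30 protons and 34 neutrons (A = 64):
Σm = 30·m_p + 34·m_n = 30.218280 + 34.294610 = 64.512890 u
Mass defect Δm = 64.512890 − 63.91268 = 0.600210 u
Converting to energy: 0.600210 u × 931.49 MeV/u = 559.090 MeV
Per nucleus in joules: 559.090 MeV × 1.602e-13 J/MeV = 8.9566e-11 J
Per mole: 8.9566e-11 J × 6.022e23 mol⁻¹ = 5.3937e+13 J/mol

5.39e+10 kJ/mol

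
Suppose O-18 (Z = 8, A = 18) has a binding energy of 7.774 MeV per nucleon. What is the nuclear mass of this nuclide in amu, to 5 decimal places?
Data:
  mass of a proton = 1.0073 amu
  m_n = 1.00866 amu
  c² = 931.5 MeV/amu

17.99478 amu

Total binding energy = 18 × 7.774 = 139.932 MeV
Mass defect = 139.932 MeV / (931.5 MeV/amu) = 0.1502222 amu
Constituent mass = 8(1.0073) + 10(1.00866) = 18.14500 amu
Nuclear mass = 18.14500 − 0.1502222 = 17.9947778 amu ≈ 17.99478 amu (to 5 decimal places)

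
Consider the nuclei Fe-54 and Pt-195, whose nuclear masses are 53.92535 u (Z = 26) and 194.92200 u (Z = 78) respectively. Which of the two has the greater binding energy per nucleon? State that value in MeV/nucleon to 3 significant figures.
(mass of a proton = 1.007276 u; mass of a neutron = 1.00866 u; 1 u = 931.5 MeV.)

Fe-54: Σm = 26(1.007276) + 28(1.00866) = 54.431656 u; Δm = 0.506306 u; E_B = 471.62 MeV; E_B/A = 8.734 MeV
Pt-195: Σm = 78(1.007276) + 117(1.00866) = 196.580748 u; Δm = 1.658748 u; E_B = 1545.1 MeV; E_B/A = 7.924 MeV
Fe-54 has the higher binding energy per nucleon, so it is the more tightly bound nucleus.

Fe-54; 8.73 MeV/nucleon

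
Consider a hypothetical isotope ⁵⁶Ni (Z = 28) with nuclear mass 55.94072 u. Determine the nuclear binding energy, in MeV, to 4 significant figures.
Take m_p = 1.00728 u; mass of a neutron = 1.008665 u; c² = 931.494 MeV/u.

471.1 MeV

With 28 protons and 28 neutrons (A = 56):
Σm = 28·m_p + 28·m_n = 28.20384 + 28.242620 = 56.446460 u
Mass defect Δm = 56.446460 − 55.94072 = 0.505740 u
Converting to energy: 0.505740 u × 931.494 MeV/u = 471.094 MeV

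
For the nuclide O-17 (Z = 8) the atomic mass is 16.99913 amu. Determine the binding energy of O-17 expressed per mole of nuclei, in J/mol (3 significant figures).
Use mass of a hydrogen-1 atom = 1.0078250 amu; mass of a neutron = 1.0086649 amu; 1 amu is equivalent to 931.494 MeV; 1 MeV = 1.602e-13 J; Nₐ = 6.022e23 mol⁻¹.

1.27e+13 J/mol

Mass of separated nucleons = 8(1.0078250) + 9(1.0086649) = 8.0626000 + 9.0779841 = 17.1405841 amu
The mass defect is 17.1405841 − 16.99913 = 0.1414541 amu.
Binding energy = Δm·c² = 0.1414541 × 931.494 MeV/amu = 131.764 MeV
Per nucleus in joules: 131.764 MeV × 1.602e-13 J/MeV = 2.1109e-11 J
Per mole: 2.1109e-11 J × 6.022e23 mol⁻¹ = 1.2712e+13 J/mol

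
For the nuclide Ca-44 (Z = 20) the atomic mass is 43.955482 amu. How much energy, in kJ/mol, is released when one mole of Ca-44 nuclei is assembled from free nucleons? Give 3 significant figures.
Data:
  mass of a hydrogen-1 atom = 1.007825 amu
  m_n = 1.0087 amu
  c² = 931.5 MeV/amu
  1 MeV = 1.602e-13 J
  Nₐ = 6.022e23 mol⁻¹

Σm = 20·m(¹H) + 24·m_n = 20.156500 + 24.2088 = 44.365300 amu
The mass defect is 44.365300 − 43.955482 = 0.409818 amu.
E_B = 0.409818 × 931.5 = 381.745 MeV
Per nucleus in joules: 381.745 MeV × 1.602e-13 J/MeV = 6.1156e-11 J
Per mole: 6.1156e-11 J × 6.022e23 mol⁻¹ = 3.6828e+13 J/mol

3.68e+10 kJ/mol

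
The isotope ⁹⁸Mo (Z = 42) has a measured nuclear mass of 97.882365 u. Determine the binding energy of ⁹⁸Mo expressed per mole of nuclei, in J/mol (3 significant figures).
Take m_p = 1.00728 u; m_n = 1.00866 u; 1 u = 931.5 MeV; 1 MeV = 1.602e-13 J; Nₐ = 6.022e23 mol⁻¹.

Σm = 42·m_p + 56·m_n = 42.30576 + 56.48496 = 98.79072 u
The mass defect is 98.79072 − 97.882365 = 0.908355 u.
E_B = 0.908355 × 931.5 = 846.133 MeV
Per nucleus in joules: 846.133 MeV × 1.602e-13 J/MeV = 1.3555e-10 J
Per mole: 1.3555e-10 J × 6.022e23 mol⁻¹ = 8.1628e+13 J/mol

8.16e+13 J/mol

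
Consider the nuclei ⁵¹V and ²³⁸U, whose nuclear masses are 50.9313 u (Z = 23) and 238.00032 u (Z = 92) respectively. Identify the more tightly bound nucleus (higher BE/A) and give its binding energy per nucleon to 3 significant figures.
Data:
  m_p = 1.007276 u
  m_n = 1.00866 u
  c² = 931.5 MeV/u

⁵¹V: Σm = 23(1.007276) + 28(1.00866) = 51.409828 u; Δm = 0.478528 u; E_B = 445.75 MeV; E_B/A = 8.740 MeV
²³⁸U: Σm = 92(1.007276) + 146(1.00866) = 239.933752 u; Δm = 1.933432 u; E_B = 1801.0 MeV; E_B/A = 7.567 MeV
⁵¹V has the higher binding energy per nucleon, so it is the more tightly bound nucleus.

⁵¹V; 8.74 MeV/nucleon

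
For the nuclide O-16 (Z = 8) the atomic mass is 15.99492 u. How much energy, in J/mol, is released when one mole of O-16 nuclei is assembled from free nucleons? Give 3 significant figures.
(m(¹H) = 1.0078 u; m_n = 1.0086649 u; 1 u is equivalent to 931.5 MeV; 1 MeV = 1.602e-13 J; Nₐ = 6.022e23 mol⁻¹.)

1.23e+13 J/mol

With 8 protons and 8 neutrons (A = 16):
Total constituent mass: 8 × 1.0078 + 8 × 1.0086649 = 16.1317192 u
The mass defect is 16.1317192 − 15.99492 = 0.1367992 u.
Converting to energy: 0.1367992 u × 931.5 MeV/u = 127.428 MeV
Per nucleus in joules: 127.428 MeV × 1.602e-13 J/MeV = 2.0414e-11 J
Per mole: 2.0414e-11 J × 6.022e23 mol⁻¹ = 1.2293e+13 J/mol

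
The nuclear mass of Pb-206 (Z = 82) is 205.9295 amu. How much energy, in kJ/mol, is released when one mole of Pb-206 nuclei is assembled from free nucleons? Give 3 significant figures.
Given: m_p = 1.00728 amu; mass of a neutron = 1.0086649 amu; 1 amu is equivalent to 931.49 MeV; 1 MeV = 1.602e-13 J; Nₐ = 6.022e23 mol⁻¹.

With 82 protons and 124 neutrons (A = 206):
Total constituent mass: 82 × 1.00728 + 124 × 1.0086649 = 207.6714076 amu
Δm = 207.6714076 − 205.9295 = 1.7419076 amu
Binding energy = Δm·c² = 1.7419076 × 931.49 MeV/amu = 1622.57 MeV
Per nucleus in joules: 1622.57 MeV × 1.602e-13 J/MeV = 2.5994e-10 J
Per mole: 2.5994e-10 J × 6.022e23 mol⁻¹ = 1.5654e+14 J/mol

1.57e+11 kJ/mol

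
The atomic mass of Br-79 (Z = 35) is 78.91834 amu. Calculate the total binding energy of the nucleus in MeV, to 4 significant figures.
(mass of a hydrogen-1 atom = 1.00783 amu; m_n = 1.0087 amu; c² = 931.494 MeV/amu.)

Z = 35, so N = A − Z = 79 − 35 = 44.
Total constituent mass: 35 × 1.00783 + 44 × 1.0087 = 79.65685 amu
The mass defect is 79.65685 − 78.91834 = 0.73851 amu.
Converting to energy: 0.73851 amu × 931.494 MeV/amu = 687.918 MeV

687.9 MeV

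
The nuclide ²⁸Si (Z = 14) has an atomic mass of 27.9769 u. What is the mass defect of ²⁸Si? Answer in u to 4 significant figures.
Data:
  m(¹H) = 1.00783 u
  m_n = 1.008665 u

0.2540 u

With 14 protons and 14 neutrons (A = 28):
Total constituent mass: 14 × 1.00783 + 14 × 1.008665 = 28.230930 u
The mass defect is 28.230930 − 27.9769 = 0.254030 u.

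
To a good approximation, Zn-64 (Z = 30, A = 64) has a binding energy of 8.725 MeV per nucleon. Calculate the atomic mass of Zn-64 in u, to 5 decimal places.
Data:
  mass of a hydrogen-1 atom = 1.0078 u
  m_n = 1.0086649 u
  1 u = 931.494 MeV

63.92914 u

Total binding energy = 64 × 8.725 = 558.400 MeV
Mass defect = 558.400 MeV / (931.494 MeV/u) = 0.5994671 u
Constituent mass = 30(1.0078) + 34(1.0086649) = 64.5286066 u
Atomic mass = 64.5286066 − 0.5994671 = 63.9291395 u ≈ 63.92914 u (to 5 decimal places)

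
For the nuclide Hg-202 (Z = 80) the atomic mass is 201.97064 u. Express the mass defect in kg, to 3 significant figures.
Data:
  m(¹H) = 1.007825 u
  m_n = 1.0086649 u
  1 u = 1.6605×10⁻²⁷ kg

2.84e-27 kg

With 80 protons and 122 neutrons (A = 202):
Mass of separated nucleons = 80(1.007825) + 122(1.0086649) = 80.626000 + 123.0571178 = 203.6831178 u
Δm = 203.6831178 − 201.97064 = 1.7124778 u
In SI units: 1.7124778 u × 1.6605×10⁻²⁷ kg/u = 2.8436e-27 kg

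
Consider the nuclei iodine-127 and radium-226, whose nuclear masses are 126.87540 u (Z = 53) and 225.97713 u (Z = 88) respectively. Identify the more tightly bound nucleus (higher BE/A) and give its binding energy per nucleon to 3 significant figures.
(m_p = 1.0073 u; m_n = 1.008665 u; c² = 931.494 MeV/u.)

iodine-127; 8.45 MeV/nucleon

iodine-127: Σm = 53(1.0073) + 74(1.008665) = 128.028110 u; Δm = 1.152710 u; E_B = 1073.742 MeV; E_B/A = 8.4547 MeV
radium-226: Σm = 88(1.0073) + 138(1.008665) = 227.838170 u; Δm = 1.861040 u; E_B = 1733.55 MeV; E_B/A = 7.671 MeV
iodine-127 has the higher binding energy per nucleon, so it is the more tightly bound nucleus.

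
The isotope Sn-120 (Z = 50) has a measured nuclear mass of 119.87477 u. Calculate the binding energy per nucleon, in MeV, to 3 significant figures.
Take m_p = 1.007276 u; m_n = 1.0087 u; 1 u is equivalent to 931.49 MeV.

8.52 MeV/nucleon

Z = 50, so N = A − Z = 120 − 50 = 70.
Total constituent mass: 50 × 1.007276 + 70 × 1.0087 = 120.972800 u
Δm = 120.972800 − 119.87477 = 1.098030 u
E_B = 1.098030 × 931.49 = 1022.80 MeV
BE/A = 1022.80 MeV / 120 = 8.523 MeV/nucleon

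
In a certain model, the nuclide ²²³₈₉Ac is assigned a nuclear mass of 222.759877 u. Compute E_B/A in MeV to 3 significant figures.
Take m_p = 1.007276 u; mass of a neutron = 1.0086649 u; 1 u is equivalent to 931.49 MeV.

8.56 MeV/nucleon

Σm = 89·m_p + 134·m_n = 89.647564 + 135.1610966 = 224.8086606 u
Δm = 224.8086606 − 222.759877 = 2.0487836 u
Binding energy = Δm·c² = 2.0487836 × 931.49 MeV/u = 1908.42 MeV
Dividing by A = 223 gives 8.558 MeV per nucleon.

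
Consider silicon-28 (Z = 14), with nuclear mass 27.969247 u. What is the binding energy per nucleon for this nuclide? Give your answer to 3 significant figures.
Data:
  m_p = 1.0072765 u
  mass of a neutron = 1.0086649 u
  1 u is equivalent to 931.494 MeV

Z = 14, so N = A − Z = 28 − 14 = 14.
Total constituent mass: 14 × 1.0072765 + 14 × 1.0086649 = 28.2231796 u
Δm = 28.2231796 − 27.969247 = 0.2539326 u
Binding energy = Δm·c² = 0.2539326 × 931.494 MeV/u = 236.537 MeV
BE/A = 236.537 MeV / 28 = 8.448 MeV/nucleon

8.45 MeV/nucleon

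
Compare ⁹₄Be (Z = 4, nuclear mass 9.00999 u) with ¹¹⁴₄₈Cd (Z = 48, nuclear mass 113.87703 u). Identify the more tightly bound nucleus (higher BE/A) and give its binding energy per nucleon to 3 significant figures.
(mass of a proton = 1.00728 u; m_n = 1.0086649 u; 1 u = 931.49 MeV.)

⁹₄Be: Σm = 4(1.00728) + 5(1.0086649) = 9.0724445 u; Δm = 0.0624545 u; E_B = 58.176 MeV; E_B/A = 6.464 MeV
¹¹⁴₄₈Cd: Σm = 48(1.00728) + 66(1.0086649) = 114.9213234 u; Δm = 1.0442934 u; E_B = 972.75 MeV; E_B/A = 8.533 MeV
¹¹⁴₄₈Cd has the higher binding energy per nucleon, so it is the more tightly bound nucleus.

¹¹⁴₄₈Cd; 8.53 MeV/nucleon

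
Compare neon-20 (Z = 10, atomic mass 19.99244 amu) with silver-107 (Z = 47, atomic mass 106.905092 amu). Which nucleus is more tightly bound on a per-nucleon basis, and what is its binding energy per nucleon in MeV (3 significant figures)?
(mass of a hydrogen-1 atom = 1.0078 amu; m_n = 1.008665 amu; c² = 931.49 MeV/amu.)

neon-20: Σm = 10(1.0078) + 10(1.008665) = 20.164650 amu; Δm = 0.172210 amu; E_B = 160.41 MeV; E_B/A = 8.021 MeV
silver-107: Σm = 47(1.0078) + 60(1.008665) = 107.886500 amu; Δm = 0.981408 amu; E_B = 914.17 MeV; E_B/A = 8.544 MeV
silver-107 has the higher binding energy per nucleon, so it is the more tightly bound nucleus.

silver-107; 8.54 MeV/nucleon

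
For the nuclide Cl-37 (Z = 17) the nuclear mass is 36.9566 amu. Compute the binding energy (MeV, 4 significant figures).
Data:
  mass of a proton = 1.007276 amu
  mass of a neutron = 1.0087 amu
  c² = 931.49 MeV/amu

The nucleus contains 17 protons and 37 − 17 = 20 neutrons.
Total constituent mass: 17 × 1.007276 + 20 × 1.0087 = 37.297692 amu
Δm = 37.297692 − 36.9566 = 0.341092 amu
E_B = 0.341092 × 931.49 = 317.724 MeV

317.7 MeV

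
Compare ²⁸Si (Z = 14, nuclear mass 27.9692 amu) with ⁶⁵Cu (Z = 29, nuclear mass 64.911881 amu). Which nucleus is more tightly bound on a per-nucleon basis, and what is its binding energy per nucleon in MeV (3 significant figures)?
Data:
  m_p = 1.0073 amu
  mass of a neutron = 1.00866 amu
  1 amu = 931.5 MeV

⁶⁵Cu; 8.76 MeV/nucleon

²⁸Si: Σm = 14(1.0073) + 14(1.00866) = 28.22344 amu; Δm = 0.25424 amu; E_B = 236.82 MeV; E_B/A = 8.458 MeV
⁶⁵Cu: Σm = 29(1.0073) + 36(1.00866) = 65.52346 amu; Δm = 0.611579 amu; E_B = 569.69 MeV; E_B/A = 8.764 MeV
⁶⁵Cu has the higher binding energy per nucleon, so it is the more tightly bound nucleus.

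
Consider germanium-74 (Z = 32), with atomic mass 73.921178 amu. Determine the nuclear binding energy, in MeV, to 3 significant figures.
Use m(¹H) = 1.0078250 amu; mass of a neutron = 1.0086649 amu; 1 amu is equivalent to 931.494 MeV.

646 MeV

Σm = 32·m(¹H) + 42·m_n = 32.2504000 + 42.3639258 = 74.6143258 amu
The mass defect is 74.6143258 − 73.921178 = 0.6931478 amu.
Converting to energy: 0.6931478 amu × 931.494 MeV/amu = 645.663 MeV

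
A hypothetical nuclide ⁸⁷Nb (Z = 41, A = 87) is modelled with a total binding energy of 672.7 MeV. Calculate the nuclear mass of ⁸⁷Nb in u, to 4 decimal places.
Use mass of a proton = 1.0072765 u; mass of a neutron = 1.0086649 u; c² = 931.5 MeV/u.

86.9748 u

Mass defect = 672.7 MeV / (931.5 MeV/u) = 0.722169 u
Constituent mass = 41(1.0072765) + 46(1.0086649) = 87.6969219 u
Nuclear mass = 87.6969219 − 0.722169 = 86.9747529 u ≈ 86.9748 u (to 4 decimal places)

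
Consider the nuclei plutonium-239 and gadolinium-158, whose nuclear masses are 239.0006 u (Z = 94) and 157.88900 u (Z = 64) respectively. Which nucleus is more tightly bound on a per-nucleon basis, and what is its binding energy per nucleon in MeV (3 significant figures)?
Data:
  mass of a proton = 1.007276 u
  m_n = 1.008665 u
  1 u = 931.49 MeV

plutonium-239: Σm = 94(1.007276) + 145(1.008665) = 240.940369 u; Δm = 1.939769 u; E_B = 1806.9 MeV; E_B/A = 7.560 MeV
gadolinium-158: Σm = 64(1.007276) + 94(1.008665) = 159.280174 u; Δm = 1.391174 u; E_B = 1295.9 MeV; E_B/A = 8.202 MeV
gadolinium-158 has the higher binding energy per nucleon, so it is the more tightly bound nucleus.

gadolinium-158; 8.20 MeV/nucleon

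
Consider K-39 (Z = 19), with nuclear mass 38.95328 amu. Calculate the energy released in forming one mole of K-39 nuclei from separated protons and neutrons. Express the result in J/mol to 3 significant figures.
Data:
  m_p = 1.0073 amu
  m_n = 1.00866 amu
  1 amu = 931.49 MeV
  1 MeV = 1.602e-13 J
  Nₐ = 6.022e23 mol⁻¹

3.22e+13 J/mol

Z = 19, so N = A − Z = 39 − 19 = 20.
Mass of separated nucleons = 19(1.0073) + 20(1.00866) = 19.1387 + 20.17320 = 39.31190 amu
Mass defect Δm = 39.31190 − 38.95328 = 0.35862 amu
Binding energy = Δm·c² = 0.35862 × 931.49 MeV/amu = 334.051 MeV
Per nucleus in joules: 334.051 MeV × 1.602e-13 J/MeV = 5.3515e-11 J
Per mole: 5.3515e-11 J × 6.022e23 mol⁻¹ = 3.2227e+13 J/mol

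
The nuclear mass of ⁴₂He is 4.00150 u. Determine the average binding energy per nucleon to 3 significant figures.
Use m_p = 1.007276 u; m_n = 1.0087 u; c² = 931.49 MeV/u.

7.09 MeV/nucleon

With 2 protons and 2 neutrons (A = 4):
Σm = 2·m_p + 2·m_n = 2.014552 + 2.0174 = 4.031952 u
Δm = 4.031952 − 4.00150 = 0.030452 u
Binding energy = Δm·c² = 0.030452 × 931.49 MeV/u = 28.3657 MeV
BE/A = 28.3657 MeV / 4 = 7.091 MeV/nucleon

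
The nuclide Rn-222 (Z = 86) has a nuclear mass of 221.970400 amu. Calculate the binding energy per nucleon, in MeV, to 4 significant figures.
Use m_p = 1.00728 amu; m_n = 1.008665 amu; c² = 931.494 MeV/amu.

Z = 86, so N = A − Z = 222 − 86 = 136.
Mass of separated nucleons = 86(1.00728) + 136(1.008665) = 86.62608 + 137.178440 = 223.804520 amu
Mass defect Δm = 223.804520 − 221.970400 = 1.834120 amu
Converting to energy: 1.834120 amu × 931.494 MeV/amu = 1708.47 MeV
Dividing by A = 222 gives 7.696 MeV per nucleon.

7.696 MeV/nucleon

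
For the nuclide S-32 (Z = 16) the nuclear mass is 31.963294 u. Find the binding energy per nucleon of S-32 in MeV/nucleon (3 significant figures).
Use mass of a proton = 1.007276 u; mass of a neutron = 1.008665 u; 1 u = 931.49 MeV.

With 16 protons and 16 neutrons (A = 32):
Σm = 16·m_p + 16·m_n = 16.116416 + 16.138640 = 32.255056 u
Mass defect Δm = 32.255056 − 31.963294 = 0.291762 u
Binding energy = Δm·c² = 0.291762 × 931.49 MeV/u = 271.773 MeV
Per nucleon: 271.773 / 32 = 8.493 MeV

8.49 MeV/nucleon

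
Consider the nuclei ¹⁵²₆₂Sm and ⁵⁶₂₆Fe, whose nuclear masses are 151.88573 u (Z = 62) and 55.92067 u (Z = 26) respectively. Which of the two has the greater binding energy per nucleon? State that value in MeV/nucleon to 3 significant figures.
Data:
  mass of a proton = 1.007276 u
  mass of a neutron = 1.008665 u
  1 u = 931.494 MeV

¹⁵²₆₂Sm: Σm = 62(1.007276) + 90(1.008665) = 153.230962 u; Δm = 1.345232 u; E_B = 1253.1 MeV; E_B/A = 8.244 MeV
⁵⁶₂₆Fe: Σm = 26(1.007276) + 30(1.008665) = 56.449126 u; Δm = 0.528456 u; E_B = 492.25 MeV; E_B/A = 8.790 MeV
⁵⁶₂₆Fe has the higher binding energy per nucleon, so it is the more tightly bound nucleus.

⁵⁶₂₆Fe; 8.79 MeV/nucleon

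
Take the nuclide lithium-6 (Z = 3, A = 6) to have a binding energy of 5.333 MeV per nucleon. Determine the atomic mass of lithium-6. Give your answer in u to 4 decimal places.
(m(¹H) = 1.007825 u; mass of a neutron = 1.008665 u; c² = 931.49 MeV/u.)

Total binding energy = 6 × 5.333 = 31.998 MeV
Mass defect = 31.998 MeV / (931.49 MeV/u) = 0.034351 u
Constituent mass = 3(1.007825) + 3(1.008665) = 6.049470 u
Atomic mass = 6.049470 − 0.034351 = 6.015119 u ≈ 6.0151 u (to 4 decimal places)

6.0151 u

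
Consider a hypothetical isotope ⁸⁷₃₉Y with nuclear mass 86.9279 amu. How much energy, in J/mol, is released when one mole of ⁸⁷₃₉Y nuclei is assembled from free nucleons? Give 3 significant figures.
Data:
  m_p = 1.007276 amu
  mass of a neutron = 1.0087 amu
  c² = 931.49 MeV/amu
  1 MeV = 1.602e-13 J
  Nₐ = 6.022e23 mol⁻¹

The nucleus contains 39 protons and 87 − 39 = 48 neutrons.
Mass of separated nucleons = 39(1.007276) + 48(1.0087) = 39.283764 + 48.4176 = 87.701364 amu
The mass defect is 87.701364 − 86.9279 = 0.773464 amu.
Binding energy = Δm·c² = 0.773464 × 931.49 MeV/amu = 720.474 MeV
Per nucleus in joules: 720.474 MeV × 1.602e-13 J/MeV = 1.1542e-10 J
Per mole: 1.1542e-10 J × 6.022e23 mol⁻¹ = 6.9506e+13 J/mol

6.95e+13 J/mol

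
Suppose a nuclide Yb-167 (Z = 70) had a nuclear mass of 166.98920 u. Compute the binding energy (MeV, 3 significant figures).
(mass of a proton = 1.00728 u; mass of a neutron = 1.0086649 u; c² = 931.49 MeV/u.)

1270 MeV

Total constituent mass: 70 × 1.00728 + 97 × 1.0086649 = 168.3500953 u
Mass defect Δm = 168.3500953 − 166.98920 = 1.3608953 u
Binding energy = Δm·c² = 1.3608953 × 931.49 MeV/u = 1267.66 MeV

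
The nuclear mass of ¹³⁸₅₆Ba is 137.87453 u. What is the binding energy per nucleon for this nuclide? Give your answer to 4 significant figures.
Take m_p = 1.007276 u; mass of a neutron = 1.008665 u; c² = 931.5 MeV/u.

The nucleus contains 56 protons and 138 − 56 = 82 neutrons.
Mass of separated nucleons = 56(1.007276) + 82(1.008665) = 56.407456 + 82.710530 = 139.117986 u
Δm = 139.117986 − 137.87453 = 1.243456 u
Converting to energy: 1.243456 u × 931.5 MeV/u = 1158.28 MeV
Dividing by A = 138 gives 8.393 MeV per nucleon.

8.393 MeV/nucleon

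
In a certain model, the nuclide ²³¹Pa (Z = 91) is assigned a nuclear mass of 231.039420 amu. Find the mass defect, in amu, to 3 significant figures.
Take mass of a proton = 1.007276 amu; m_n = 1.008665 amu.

1.84 amu

With 91 protons and 140 neutrons (A = 231):
Total constituent mass: 91 × 1.007276 + 140 × 1.008665 = 232.875216 amu
Mass defect Δm = 232.875216 − 231.039420 = 1.835796 amu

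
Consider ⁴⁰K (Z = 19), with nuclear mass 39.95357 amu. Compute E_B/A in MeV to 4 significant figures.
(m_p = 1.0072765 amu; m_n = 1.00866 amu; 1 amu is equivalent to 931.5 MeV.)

The nucleus contains 19 protons and 40 − 19 = 21 neutrons.
Mass of separated nucleons = 19(1.0072765) + 21(1.00866) = 19.1382535 + 21.18186 = 40.3201135 amu
Δm = 40.3201135 − 39.95357 = 0.3665435 amu
Converting to energy: 0.3665435 amu × 931.5 MeV/amu = 341.435 MeV
Dividing by A = 40 gives 8.536 MeV per nucleon.

8.536 MeV/nucleon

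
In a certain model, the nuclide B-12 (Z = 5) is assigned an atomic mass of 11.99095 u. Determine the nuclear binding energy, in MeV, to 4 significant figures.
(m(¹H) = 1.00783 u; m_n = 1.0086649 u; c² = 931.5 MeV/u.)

101.4 MeV

Σm = 5·m(¹H) + 7·m_n = 5.03915 + 7.0606543 = 12.0998043 u
The mass defect is 12.0998043 − 11.99095 = 0.1088543 u.
Converting to energy: 0.1088543 u × 931.5 MeV/u = 101.398 MeV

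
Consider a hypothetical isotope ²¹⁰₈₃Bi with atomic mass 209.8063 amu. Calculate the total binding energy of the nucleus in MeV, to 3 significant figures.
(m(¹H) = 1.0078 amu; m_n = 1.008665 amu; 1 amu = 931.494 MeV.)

Σm = 83·m(¹H) + 127·m_n = 83.6474 + 128.100455 = 211.747855 amu
The mass defect is 211.747855 − 209.8063 = 1.941555 amu.
Converting to energy: 1.941555 amu × 931.494 MeV/amu = 1808.55 MeV

1810 MeV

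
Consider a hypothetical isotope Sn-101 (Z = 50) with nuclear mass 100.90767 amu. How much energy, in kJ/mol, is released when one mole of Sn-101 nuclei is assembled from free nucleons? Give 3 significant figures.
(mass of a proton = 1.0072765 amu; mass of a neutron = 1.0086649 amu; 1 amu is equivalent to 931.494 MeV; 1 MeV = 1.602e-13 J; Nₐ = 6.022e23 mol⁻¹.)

8.07e+10 kJ/mol

Z = 50, so N = A − Z = 101 − 50 = 51.
Σm = 50·m_p + 51·m_n = 50.3638250 + 51.4419099 = 101.8057349 amu
Mass defect Δm = 101.8057349 − 100.90767 = 0.8980649 amu
Converting to energy: 0.8980649 amu × 931.494 MeV/amu = 836.542 MeV
Per nucleus in joules: 836.542 MeV × 1.602e-13 J/MeV = 1.3401e-10 J
Per mole: 1.3401e-10 J × 6.022e23 mol⁻¹ = 8.0701e+13 J/mol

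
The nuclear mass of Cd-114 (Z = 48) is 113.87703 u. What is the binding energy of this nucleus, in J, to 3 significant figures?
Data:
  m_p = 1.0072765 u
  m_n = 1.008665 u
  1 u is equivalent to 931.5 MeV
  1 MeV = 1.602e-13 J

Σm = 48·m_p + 66·m_n = 48.3492720 + 66.571890 = 114.9211620 u
The mass defect is 114.9211620 − 113.87703 = 1.0441320 u.
Binding energy = Δm·c² = 1.0441320 × 931.5 MeV/u = 972.609 MeV
In joules: 972.609 MeV × 1.602e-13 J/MeV = 1.5581e-10 J

1.56e-10 J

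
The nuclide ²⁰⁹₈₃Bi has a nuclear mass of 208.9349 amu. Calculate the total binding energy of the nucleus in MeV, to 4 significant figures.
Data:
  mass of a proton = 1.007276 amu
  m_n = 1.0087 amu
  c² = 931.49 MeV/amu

1644 MeV

Z = 83, so N = A − Z = 209 − 83 = 126.
Σm = 83·m_p + 126·m_n = 83.603908 + 127.0962 = 210.700108 amu
The mass defect is 210.700108 − 208.9349 = 1.765208 amu.
E_B = 1.765208 × 931.49 = 1644.27 MeV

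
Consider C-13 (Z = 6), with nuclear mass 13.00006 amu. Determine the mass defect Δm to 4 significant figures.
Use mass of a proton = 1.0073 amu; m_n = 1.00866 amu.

0.1044 amu

Σm = 6·m_p + 7·m_n = 6.0438 + 7.06062 = 13.10442 amu
The mass defect is 13.10442 − 13.00006 = 0.10436 amu.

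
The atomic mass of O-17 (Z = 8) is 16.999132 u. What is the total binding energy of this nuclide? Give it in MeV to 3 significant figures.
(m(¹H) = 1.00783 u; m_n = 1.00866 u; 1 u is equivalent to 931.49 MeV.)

Total constituent mass: 8 × 1.00783 + 9 × 1.00866 = 17.14058 u
The mass defect is 17.14058 − 16.999132 = 0.141448 u.
Converting to energy: 0.141448 u × 931.49 MeV/u = 131.757 MeV

132 MeV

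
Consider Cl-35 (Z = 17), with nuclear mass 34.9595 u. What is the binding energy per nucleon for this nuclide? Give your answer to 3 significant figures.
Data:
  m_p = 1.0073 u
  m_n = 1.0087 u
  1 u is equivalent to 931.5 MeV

8.55 MeV/nucleon

Σm = 17·m_p + 18·m_n = 17.1241 + 18.1566 = 35.2807 u
The mass defect is 35.2807 − 34.9595 = 0.3212 u.
Binding energy = Δm·c² = 0.3212 × 931.5 MeV/u = 299.198 MeV
Per nucleon: 299.198 / 35 = 8.549 MeV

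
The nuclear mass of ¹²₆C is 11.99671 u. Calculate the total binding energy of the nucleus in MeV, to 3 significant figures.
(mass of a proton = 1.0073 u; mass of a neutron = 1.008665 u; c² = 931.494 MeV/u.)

Mass of separated nucleons = 6(1.0073) + 6(1.008665) = 6.0438 + 6.051990 = 12.095790 u
Δm = 12.095790 − 11.99671 = 0.099080 u
Converting to energy: 0.099080 u × 931.494 MeV/u = 92.2924 MeV

92.3 MeV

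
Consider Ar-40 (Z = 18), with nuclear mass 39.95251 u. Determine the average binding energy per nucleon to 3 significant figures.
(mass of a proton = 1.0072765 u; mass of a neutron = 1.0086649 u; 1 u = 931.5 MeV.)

8.60 MeV/nucleon

With 18 protons and 22 neutrons (A = 40):
Total constituent mass: 18 × 1.0072765 + 22 × 1.0086649 = 40.3216048 u
The mass defect is 40.3216048 − 39.95251 = 0.3690948 u.
Converting to energy: 0.3690948 u × 931.5 MeV/u = 343.812 MeV
Per nucleon: 343.812 / 40 = 8.595 MeV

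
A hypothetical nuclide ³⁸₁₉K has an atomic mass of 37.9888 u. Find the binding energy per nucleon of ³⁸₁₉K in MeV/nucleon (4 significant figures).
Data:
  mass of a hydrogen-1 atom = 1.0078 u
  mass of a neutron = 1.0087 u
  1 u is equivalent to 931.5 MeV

Total constituent mass: 19 × 1.0078 + 19 × 1.0087 = 38.3135 u
The mass defect is 38.3135 − 37.9888 = 0.3247 u.
Binding energy = Δm·c² = 0.3247 × 931.5 MeV/u = 302.458 MeV
Dividing by A = 38 gives 7.959 MeV per nucleon.

7.959 MeV/nucleon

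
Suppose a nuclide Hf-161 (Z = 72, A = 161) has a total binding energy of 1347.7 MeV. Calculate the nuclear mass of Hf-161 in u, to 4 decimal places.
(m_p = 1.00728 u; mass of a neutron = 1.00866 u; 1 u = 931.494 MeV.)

Mass defect = 1347.7 MeV / (931.494 MeV/u) = 1.446816 u
Constituent mass = 72(1.00728) + 89(1.00866) = 162.29490 u
Nuclear mass = 162.29490 − 1.446816 = 160.848084 u ≈ 160.8481 u (to 4 decimal places)

160.8481 u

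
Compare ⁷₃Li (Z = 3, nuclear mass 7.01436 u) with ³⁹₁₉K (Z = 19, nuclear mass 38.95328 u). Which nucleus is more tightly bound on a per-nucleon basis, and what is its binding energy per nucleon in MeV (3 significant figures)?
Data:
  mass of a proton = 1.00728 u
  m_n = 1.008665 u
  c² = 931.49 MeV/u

³⁹₁₉K; 8.56 MeV/nucleon

⁷₃Li: Σm = 3(1.00728) + 4(1.008665) = 7.056500 u; Δm = 0.042140 u; E_B = 39.253 MeV; E_B/A = 5.608 MeV
³⁹₁₉K: Σm = 19(1.00728) + 20(1.008665) = 39.311620 u; Δm = 0.358340 u; E_B = 333.79 MeV; E_B/A = 8.559 MeV
³⁹₁₉K has the higher binding energy per nucleon, so it is the more tightly bound nucleus.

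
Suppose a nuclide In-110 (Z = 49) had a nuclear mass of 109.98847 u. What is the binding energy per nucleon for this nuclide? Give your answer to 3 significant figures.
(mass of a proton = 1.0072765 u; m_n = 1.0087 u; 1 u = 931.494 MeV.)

7.61 MeV/nucleon

The nucleus contains 49 protons and 110 − 49 = 61 neutrons.
Mass of separated nucleons = 49(1.0072765) + 61(1.0087) = 49.3565485 + 61.5307 = 110.8872485 u
The mass defect is 110.8872485 − 109.98847 = 0.8987785 u.
Converting to energy: 0.8987785 u × 931.494 MeV/u = 837.207 MeV
BE/A = 837.207 MeV / 110 = 7.611 MeV/nucleon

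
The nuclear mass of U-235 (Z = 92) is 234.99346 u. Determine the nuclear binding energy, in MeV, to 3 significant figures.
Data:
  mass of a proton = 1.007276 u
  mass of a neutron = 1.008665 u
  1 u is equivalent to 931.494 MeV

1780 MeV

The nucleus contains 92 protons and 235 − 92 = 143 neutrons.
Mass of separated nucleons = 92(1.007276) + 143(1.008665) = 92.669392 + 144.239095 = 236.908487 u
The mass defect is 236.908487 − 234.99346 = 1.915027 u.
Binding energy = Δm·c² = 1.915027 × 931.494 MeV/u = 1783.84 MeV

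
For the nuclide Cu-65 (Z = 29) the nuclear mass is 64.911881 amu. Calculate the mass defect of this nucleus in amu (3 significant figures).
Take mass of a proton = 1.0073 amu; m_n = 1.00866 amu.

0.612 amu

Z = 29, so N = A − Z = 65 − 29 = 36.
Σm = 29·m_p + 36·m_n = 29.2117 + 36.31176 = 65.52346 amu
The mass defect is 65.52346 − 64.911881 = 0.611579 amu.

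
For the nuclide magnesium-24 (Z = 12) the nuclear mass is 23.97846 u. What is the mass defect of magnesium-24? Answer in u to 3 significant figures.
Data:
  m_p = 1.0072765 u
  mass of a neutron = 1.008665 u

Z = 12, so N = A − Z = 24 − 12 = 12.
Σm = 12·m_p + 12·m_n = 12.0873180 + 12.103980 = 24.1912980 u
The mass defect is 24.1912980 − 23.97846 = 0.2128380 u.

0.213 u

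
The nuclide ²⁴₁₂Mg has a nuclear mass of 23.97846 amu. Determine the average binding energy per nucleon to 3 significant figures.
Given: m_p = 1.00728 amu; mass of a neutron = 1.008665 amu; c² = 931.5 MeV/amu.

The nucleus contains 12 protons and 24 − 12 = 12 neutrons.
Total constituent mass: 12 × 1.00728 + 12 × 1.008665 = 24.191340 amu
Mass defect Δm = 24.191340 − 23.97846 = 0.212880 amu
Binding energy = Δm·c² = 0.212880 × 931.5 MeV/amu = 198.298 MeV
Per nucleon: 198.298 / 24 = 8.262 MeV

8.26 MeV/nucleon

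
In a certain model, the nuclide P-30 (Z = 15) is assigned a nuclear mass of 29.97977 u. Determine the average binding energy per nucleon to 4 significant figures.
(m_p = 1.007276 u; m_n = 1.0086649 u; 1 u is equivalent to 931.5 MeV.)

Z = 15, so N = A − Z = 30 − 15 = 15.
Mass of separated nucleons = 15(1.007276) + 15(1.0086649) = 15.109140 + 15.1299735 = 30.2391135 u
The mass defect is 30.2391135 − 29.97977 = 0.2593435 u.
Binding energy = Δm·c² = 0.2593435 × 931.5 MeV/u = 241.578 MeV
BE/A = 241.578 MeV / 30 = 8.053 MeV/nucleon

8.053 MeV/nucleon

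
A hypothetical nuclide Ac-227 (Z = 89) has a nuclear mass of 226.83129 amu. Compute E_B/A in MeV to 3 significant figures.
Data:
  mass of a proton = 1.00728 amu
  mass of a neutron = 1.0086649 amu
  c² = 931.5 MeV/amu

Z = 89, so N = A − Z = 227 − 89 = 138.
Total constituent mass: 89 × 1.00728 + 138 × 1.0086649 = 228.8436762 amu
Δm = 228.8436762 − 226.83129 = 2.0123862 amu
Binding energy = Δm·c² = 2.0123862 × 931.5 MeV/amu = 1874.54 MeV
BE/A = 1874.54 MeV / 227 = 8.258 MeV/nucleon

8.26 MeV/nucleon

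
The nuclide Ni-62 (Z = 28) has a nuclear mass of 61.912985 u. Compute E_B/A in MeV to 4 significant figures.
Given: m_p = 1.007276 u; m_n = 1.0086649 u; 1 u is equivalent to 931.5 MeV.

Σm = 28·m_p + 34·m_n = 28.203728 + 34.2946066 = 62.4983346 u
Mass defect Δm = 62.4983346 − 61.912985 = 0.5853496 u
E_B = 0.5853496 × 931.5 = 545.253 MeV
Per nucleon: 545.253 / 62 = 8.794 MeV

8.794 MeV/nucleon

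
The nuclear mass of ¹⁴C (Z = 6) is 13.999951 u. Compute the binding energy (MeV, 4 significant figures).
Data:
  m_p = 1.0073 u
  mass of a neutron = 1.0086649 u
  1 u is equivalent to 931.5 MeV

Σm = 6·m_p + 8·m_n = 6.0438 + 8.0693192 = 14.1131192 u
Δm = 14.1131192 − 13.999951 = 0.1131682 u
Converting to energy: 0.1131682 u × 931.5 MeV/u = 105.416 MeV

105.4 MeV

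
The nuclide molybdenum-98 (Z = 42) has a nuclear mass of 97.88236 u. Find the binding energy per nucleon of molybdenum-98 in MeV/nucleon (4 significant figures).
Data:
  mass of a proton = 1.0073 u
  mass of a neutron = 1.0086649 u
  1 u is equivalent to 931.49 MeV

With 42 protons and 56 neutrons (A = 98):
Σm = 42·m_p + 56·m_n = 42.3066 + 56.4852344 = 98.7918344 u
Mass defect Δm = 98.7918344 − 97.88236 = 0.9094744 u
E_B = 0.9094744 × 931.49 = 847.166 MeV
Per nucleon: 847.166 / 98 = 8.645 MeV

8.645 MeV/nucleon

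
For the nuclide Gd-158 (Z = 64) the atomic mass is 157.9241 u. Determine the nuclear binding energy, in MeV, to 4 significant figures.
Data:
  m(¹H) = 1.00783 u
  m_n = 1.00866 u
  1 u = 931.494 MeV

Total constituent mass: 64 × 1.00783 + 94 × 1.00866 = 159.31516 u
Δm = 159.31516 − 157.9241 = 1.39106 u
Binding energy = Δm·c² = 1.39106 × 931.494 MeV/u = 1295.76 MeV

1296 MeV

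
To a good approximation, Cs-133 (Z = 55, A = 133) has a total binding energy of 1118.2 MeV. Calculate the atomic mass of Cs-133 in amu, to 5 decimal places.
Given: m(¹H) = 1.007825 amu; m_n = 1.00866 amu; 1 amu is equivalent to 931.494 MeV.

132.90542 amu

Mass defect = 1118.2 MeV / (931.494 MeV/amu) = 1.2004371 amu
Constituent mass = 55(1.007825) + 78(1.00866) = 134.105855 amu
Atomic mass = 134.105855 − 1.2004371 = 132.9054179 amu ≈ 132.90542 amu (to 5 decimal places)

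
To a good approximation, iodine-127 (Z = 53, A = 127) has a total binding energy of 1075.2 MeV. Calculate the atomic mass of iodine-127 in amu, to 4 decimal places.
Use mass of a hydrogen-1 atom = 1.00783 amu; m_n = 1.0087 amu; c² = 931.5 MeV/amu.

Mass defect = 1075.2 MeV / (931.5 MeV/amu) = 1.154267 amu
Constituent mass = 53(1.00783) + 74(1.0087) = 128.05879 amu
Atomic mass = 128.05879 − 1.154267 = 126.904523 amu ≈ 126.9045 amu (to 4 decimal places)

126.9045 amu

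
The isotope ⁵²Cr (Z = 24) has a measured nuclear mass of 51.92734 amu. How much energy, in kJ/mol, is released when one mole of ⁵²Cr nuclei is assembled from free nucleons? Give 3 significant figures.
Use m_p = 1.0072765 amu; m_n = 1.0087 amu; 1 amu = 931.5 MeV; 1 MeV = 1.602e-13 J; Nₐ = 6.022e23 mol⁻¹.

4.41e+10 kJ/mol

Mass of separated nucleons = 24(1.0072765) + 28(1.0087) = 24.1746360 + 28.2436 = 52.4182360 amu
Δm = 52.4182360 − 51.92734 = 0.4908960 amu
Converting to energy: 0.4908960 amu × 931.5 MeV/amu = 457.270 MeV
Per nucleus in joules: 457.270 MeV × 1.602e-13 J/MeV = 7.3255e-11 J
Per mole: 7.3255e-11 J × 6.022e23 mol⁻¹ = 4.4114e+13 J/mol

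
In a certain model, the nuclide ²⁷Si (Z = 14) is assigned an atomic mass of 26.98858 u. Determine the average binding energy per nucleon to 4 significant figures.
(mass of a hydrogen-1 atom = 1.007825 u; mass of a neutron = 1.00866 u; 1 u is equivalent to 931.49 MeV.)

Z = 14, so N = A − Z = 27 − 14 = 13.
Mass of separated nucleons = 14(1.007825) + 13(1.00866) = 14.109550 + 13.11258 = 27.222130 u
The mass defect is 27.222130 − 26.98858 = 0.233550 u.
E_B = 0.233550 × 931.49 = 217.549 MeV
Per nucleon: 217.549 / 27 = 8.057 MeV

8.057 MeV/nucleon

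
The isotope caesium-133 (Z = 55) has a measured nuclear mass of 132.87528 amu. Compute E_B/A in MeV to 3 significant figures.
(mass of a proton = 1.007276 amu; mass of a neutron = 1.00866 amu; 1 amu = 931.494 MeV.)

Z = 55, so N = A − Z = 133 − 55 = 78.
Mass of separated nucleons = 55(1.007276) + 78(1.00866) = 55.400180 + 78.67548 = 134.075660 amu
The mass defect is 134.075660 − 132.87528 = 1.200380 amu.
E_B = 1.200380 × 931.494 = 1118.15 MeV
BE/A = 1118.15 MeV / 133 = 8.407 MeV/nucleon

8.41 MeV/nucleon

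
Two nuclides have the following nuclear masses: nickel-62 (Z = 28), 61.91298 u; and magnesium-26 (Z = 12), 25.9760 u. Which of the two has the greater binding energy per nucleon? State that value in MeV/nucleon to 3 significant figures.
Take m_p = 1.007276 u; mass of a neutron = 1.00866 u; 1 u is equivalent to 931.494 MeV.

nickel-62; 8.79 MeV/nucleon

nickel-62: Σm = 28(1.007276) + 34(1.00866) = 62.498168 u; Δm = 0.585188 u; E_B = 545.10 MeV; E_B/A = 8.792 MeV
magnesium-26: Σm = 12(1.007276) + 14(1.00866) = 26.208552 u; Δm = 0.232552 u; E_B = 216.62 MeV; E_B/A = 8.332 MeV
nickel-62 has the higher binding energy per nucleon, so it is the more tightly bound nucleus.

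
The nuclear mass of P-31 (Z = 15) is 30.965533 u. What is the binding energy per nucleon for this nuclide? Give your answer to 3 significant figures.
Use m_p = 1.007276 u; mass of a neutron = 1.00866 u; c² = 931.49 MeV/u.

8.48 MeV/nucleon

Total constituent mass: 15 × 1.007276 + 16 × 1.00866 = 31.247700 u
Δm = 31.247700 − 30.965533 = 0.282167 u
Converting to energy: 0.282167 u × 931.49 MeV/u = 262.836 MeV
Per nucleon: 262.836 / 31 = 8.479 MeV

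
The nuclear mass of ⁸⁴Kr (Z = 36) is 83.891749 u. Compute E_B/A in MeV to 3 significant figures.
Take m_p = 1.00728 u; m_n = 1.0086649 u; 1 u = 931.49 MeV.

8.72 MeV/nucleon

With 36 protons and 48 neutrons (A = 84):
Total constituent mass: 36 × 1.00728 + 48 × 1.0086649 = 84.6779952 u
Δm = 84.6779952 − 83.891749 = 0.7862462 u
Binding energy = Δm·c² = 0.7862462 × 931.49 MeV/u = 732.380 MeV
Dividing by A = 84 gives 8.719 MeV per nucleon.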